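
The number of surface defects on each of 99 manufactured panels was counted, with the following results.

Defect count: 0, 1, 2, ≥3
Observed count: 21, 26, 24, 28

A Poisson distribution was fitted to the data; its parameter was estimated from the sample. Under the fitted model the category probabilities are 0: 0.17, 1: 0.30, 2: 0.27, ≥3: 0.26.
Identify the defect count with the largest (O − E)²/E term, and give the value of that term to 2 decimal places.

Expected counts E_i = n·p_i: 99×0.17 = 16.83, 99×0.30 = 29.7, 99×0.27 = 26.73, 99×0.26 = 25.74.
χ² = (21−16.83)²/16.83 + (26−29.7)²/29.7 + (24−26.73)²/26.73 + (28−25.74)²/25.74
   = 1.033 + 0.461 + 0.279 + 0.198
The largest term is for 0: 1.03.

0, 1.03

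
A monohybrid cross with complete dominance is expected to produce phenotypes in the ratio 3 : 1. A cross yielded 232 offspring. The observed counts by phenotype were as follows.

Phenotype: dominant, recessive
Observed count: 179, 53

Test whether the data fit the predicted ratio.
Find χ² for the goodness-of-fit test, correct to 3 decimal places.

Ratio total = 4. Expected counts: 232×3/4 = 174, 232×1/4 = 58.
χ² = (179−174)²/174 + (53−58)²/58
   = 0.1437 + 0.4310
Sum = 0.575

0.575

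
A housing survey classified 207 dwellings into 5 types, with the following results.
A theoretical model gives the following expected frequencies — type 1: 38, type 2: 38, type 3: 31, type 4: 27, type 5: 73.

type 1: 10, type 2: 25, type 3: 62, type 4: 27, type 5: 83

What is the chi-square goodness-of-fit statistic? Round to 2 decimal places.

χ² = (10−38)²/38 + (25−38)²/38 + (62−31)²/31 + (27−27)²/27 + (83−73)²/73
   = 20.632 + 4.447 + 31.000 + 0.000 + 1.370
Sum = 57.45

57.45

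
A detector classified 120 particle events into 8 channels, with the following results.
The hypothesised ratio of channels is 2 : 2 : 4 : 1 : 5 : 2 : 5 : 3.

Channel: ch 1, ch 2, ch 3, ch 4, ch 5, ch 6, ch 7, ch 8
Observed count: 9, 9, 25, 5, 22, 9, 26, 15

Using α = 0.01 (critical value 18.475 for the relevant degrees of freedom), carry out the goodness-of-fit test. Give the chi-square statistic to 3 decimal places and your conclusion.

1.950; do not reject

Ratio total = 24. Expected counts: 120×2/24 = 10, 120×2/24 = 10, 120×4/24 = 20, 120×1/24 = 5, 120×5/24 = 25, 120×2/24 = 10, 120×5/24 = 25, 120×3/24 = 15.
χ² = (9−10)²/10 + (9−10)²/10 + (25−20)²/20 + (5−5)²/5 + (22−25)²/25 + (9−10)²/10 + (26−25)²/25 + (15−15)²/15
   = 0.1000 + 0.1000 + 1.2500 + 0.0000 + 0.3600 + 0.1000 + 0.0400 + 0.0000
Sum = 1.950
df = 7. Since 1.950 < 18.475, we do not reject H₀.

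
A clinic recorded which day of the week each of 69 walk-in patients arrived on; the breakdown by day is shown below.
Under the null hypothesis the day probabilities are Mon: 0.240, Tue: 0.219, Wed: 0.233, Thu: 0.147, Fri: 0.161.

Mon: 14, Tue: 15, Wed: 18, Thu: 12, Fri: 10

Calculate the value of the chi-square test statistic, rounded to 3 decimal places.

Expected counts E_i = n·p_i: 69×0.240 = 16.56, 69×0.219 = 15.111, 69×0.233 = 16.077, 69×0.147 = 10.143, 69×0.161 = 11.109.
cat         O        E   (O−E)²/E
Mon        14    16.56     0.3957
Tue        15   15.111     0.0008
Wed        18   16.077     0.2300
Thu        12   10.143     0.3400
Fri        10   11.109     0.1107
Sum = 1.077

1.077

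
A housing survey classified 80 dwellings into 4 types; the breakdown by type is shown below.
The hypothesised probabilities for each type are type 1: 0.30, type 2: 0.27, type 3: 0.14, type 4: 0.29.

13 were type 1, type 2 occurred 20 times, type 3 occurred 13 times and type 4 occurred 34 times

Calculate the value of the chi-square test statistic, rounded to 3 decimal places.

10.477

Expected counts E_i = n·p_i: 80×0.30 = 24, 80×0.27 = 21.6, 80×0.14 = 11.2, 80×0.29 = 23.2.
χ² = (13−24)²/24 + (20−21.6)²/21.6 + (13−11.2)²/11.2 + (34−23.2)²/23.2
   = 5.0417 + 0.1185 + 0.2893 + 5.0276
Sum = 10.477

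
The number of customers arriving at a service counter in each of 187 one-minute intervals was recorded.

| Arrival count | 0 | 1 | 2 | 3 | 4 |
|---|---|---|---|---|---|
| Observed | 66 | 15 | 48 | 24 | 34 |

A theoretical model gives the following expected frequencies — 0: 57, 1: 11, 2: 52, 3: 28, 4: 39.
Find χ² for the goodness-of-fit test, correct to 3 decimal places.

cat         O        E   (O−E)²/E
0          66       57     1.4211
1          15       11     1.4545
2          48       52     0.3077
3          24       28     0.5714
4          34       39     0.6410
Sum = 4.396

4.396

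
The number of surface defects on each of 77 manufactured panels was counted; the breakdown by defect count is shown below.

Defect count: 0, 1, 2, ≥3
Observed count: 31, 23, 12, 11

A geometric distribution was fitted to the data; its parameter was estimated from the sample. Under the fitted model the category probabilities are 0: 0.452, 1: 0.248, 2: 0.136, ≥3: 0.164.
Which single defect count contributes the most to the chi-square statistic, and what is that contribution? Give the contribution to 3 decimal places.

Expected counts E_i = n·p_i: 77×0.452 = 34.804, 77×0.248 = 19.096, 77×0.136 = 10.472, 77×0.164 = 12.628.
cat         O        E   (O−E)²/E
0          31   34.804     0.4158
1          23   19.096     0.7981
2          12   10.472     0.2230
≥3         11   12.628     0.2099
The largest term is for 1: 0.798.

1, 0.798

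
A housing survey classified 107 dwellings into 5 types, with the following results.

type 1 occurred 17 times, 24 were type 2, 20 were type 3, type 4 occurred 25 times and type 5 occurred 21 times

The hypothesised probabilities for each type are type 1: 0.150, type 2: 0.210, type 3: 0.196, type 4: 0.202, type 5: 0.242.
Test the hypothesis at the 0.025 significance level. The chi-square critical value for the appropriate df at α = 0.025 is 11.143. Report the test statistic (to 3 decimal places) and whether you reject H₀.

1.661; do not reject

Expected counts E_i = n·p_i: 107×0.150 = 16.05, 107×0.210 = 22.47, 107×0.196 = 20.972, 107×0.202 = 21.614, 107×0.242 = 25.894.
χ² = (17−16.05)²/16.05 + (24−22.47)²/22.47 + (20−20.972)²/20.972 + (25−21.614)²/21.614 + (21−25.894)²/25.894
   = 0.0562 + 0.1042 + 0.0450 + 0.5304 + 0.9250
Sum = 1.661
df = 4. Since 1.661 < 11.143, we do not reject H₀.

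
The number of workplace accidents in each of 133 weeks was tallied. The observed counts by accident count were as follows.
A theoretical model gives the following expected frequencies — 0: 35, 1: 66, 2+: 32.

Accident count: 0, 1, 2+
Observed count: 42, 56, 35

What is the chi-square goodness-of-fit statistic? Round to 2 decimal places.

χ² = (42−35)²/35 + (56−66)²/66 + (35−32)²/32
   = 1.400 + 1.515 + 0.281
Sum = 3.20

3.20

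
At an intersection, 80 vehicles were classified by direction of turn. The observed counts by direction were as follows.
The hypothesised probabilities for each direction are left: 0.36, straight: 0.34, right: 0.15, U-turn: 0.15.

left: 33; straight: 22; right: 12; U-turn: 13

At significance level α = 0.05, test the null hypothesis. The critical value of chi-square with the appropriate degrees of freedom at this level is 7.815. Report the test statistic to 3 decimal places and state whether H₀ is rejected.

1.690; do not reject

Expected counts E_i = n·p_i: 80×0.36 = 28.8, 80×0.34 = 27.2, 80×0.15 = 12, 80×0.15 = 12.
cat           O        E   (O−E)²/E
left         33     28.8     0.6125
straight     22     27.2     0.9941
right        12       12     0.0000
U-turn       13       12     0.0833
Sum = 1.690
df = 3. Since 1.690 < 7.815, we do not reject H₀.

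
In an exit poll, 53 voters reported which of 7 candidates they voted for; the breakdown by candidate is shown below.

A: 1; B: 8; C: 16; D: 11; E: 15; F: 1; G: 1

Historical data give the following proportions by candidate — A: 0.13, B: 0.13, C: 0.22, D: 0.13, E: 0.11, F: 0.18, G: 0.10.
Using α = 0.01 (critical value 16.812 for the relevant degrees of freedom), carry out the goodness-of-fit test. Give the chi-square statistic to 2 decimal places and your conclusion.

34.84; reject

Expected counts E_i = n·p_i: 53×0.13 = 6.89, 53×0.13 = 6.89, 53×0.22 = 11.66, 53×0.13 = 6.89, 53×0.11 = 5.83, 53×0.18 = 9.54, 53×0.10 = 5.3.
A: (1 − 6.89)²/6.89 = 34.6921/6.89 = 5.035
B: (8 − 6.89)²/6.89 = 1.2321/6.89 = 0.179
C: (16 − 11.66)²/11.66 = 18.8356/11.66 = 1.615
D: (11 − 6.89)²/6.89 = 16.8921/6.89 = 2.452
E: (15 − 5.83)²/5.83 = 84.0889/5.83 = 14.423
F: (1 − 9.54)²/9.54 = 72.9316/9.54 = 7.645
G: (1 − 5.3)²/5.3 = 18.49/5.3 = 3.489
Sum = 34.84
df = 6. Since 34.84 > 16.812, we reject H₀.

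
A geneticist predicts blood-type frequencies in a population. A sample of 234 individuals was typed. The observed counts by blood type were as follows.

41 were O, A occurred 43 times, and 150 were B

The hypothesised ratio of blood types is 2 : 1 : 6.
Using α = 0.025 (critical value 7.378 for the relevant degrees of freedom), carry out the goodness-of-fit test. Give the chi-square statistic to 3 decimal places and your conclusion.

13.673; reject

Ratio total = 9. Expected counts: 234×2/9 = 52, 234×1/9 = 26, 234×6/9 = 156.
cat         O        E   (O−E)²/E
O          41       52     2.3269
A          43       26    11.1154
B         150      156     0.2308
Sum = 13.673
df = 2. Since 13.673 > 7.378, we reject H₀.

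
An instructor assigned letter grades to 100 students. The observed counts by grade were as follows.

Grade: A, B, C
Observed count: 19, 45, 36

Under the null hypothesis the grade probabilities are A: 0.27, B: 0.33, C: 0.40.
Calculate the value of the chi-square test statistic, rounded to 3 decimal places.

7.134

Expected counts E_i = n·p_i: 100×0.27 = 27, 100×0.33 = 33, 100×0.40 = 40.
χ² = (19−27)²/27 + (45−33)²/33 + (36−40)²/40
   = 2.3704 + 4.3636 + 0.4000
Sum = 7.134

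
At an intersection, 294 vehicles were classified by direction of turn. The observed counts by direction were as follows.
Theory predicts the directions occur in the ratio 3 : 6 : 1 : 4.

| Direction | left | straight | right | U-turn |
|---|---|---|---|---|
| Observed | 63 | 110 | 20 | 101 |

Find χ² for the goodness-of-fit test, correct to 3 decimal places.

Ratio total = 14. Expected counts: 294×3/14 = 63, 294×6/14 = 126, 294×1/14 = 21, 294×4/14 = 84.
left: (63 − 63)²/63 = 0/63 = 0.0000
straight: (110 − 126)²/126 = 256/126 = 2.0317
right: (20 − 21)²/21 = 1/21 = 0.0476
U-turn: (101 − 84)²/84 = 289/84 = 3.4405
Sum = 5.520

5.520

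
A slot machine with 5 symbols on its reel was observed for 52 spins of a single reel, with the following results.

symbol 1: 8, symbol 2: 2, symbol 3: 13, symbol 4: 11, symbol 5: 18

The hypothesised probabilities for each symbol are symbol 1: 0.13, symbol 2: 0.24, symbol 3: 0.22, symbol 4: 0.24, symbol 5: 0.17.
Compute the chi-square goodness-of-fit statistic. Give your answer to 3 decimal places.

Expected counts E_i = n·p_i: 52×0.13 = 6.76, 52×0.24 = 12.48, 52×0.22 = 11.44, 52×0.24 = 12.48, 52×0.17 = 8.84.
cat           O        E   (O−E)²/E
symbol 1      8     6.76     0.2275
symbol 2      2    12.48     8.8005
symbol 3     13    11.44     0.2127
symbol 4     11    12.48     0.1755
symbol 5     18     8.84     9.4916
Sum = 18.908

18.908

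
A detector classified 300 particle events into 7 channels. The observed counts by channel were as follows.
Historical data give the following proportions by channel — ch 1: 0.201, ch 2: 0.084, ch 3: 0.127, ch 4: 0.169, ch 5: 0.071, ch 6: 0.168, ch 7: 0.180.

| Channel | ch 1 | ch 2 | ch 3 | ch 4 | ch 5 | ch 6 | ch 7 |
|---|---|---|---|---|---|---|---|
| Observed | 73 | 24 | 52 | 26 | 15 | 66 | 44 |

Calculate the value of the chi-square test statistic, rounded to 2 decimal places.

28.38

Expected counts E_i = n·p_i: 300×0.201 = 60.3, 300×0.084 = 25.2, 300×0.127 = 38.1, 300×0.169 = 50.7, 300×0.071 = 21.3, 300×0.168 = 50.4, 300×0.180 = 54.
χ² = (73−60.3)²/60.3 + (24−25.2)²/25.2 + (52−38.1)²/38.1 + (26−50.7)²/50.7 + (15−21.3)²/21.3 + (66−50.4)²/50.4 + (44−54)²/54
   = 2.675 + 0.057 + 5.071 + 12.033 + 1.863 + 4.829 + 1.852
Sum = 28.38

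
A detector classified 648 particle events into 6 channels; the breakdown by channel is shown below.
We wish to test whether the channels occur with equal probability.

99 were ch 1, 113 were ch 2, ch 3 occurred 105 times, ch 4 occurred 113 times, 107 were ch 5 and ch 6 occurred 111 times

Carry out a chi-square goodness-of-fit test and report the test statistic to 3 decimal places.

Expected count for each of the 6 categories: 648/6 = 108.
ch 1: (99 − 108)²/108 = 81/108 = 0.7500
ch 2: (113 − 108)²/108 = 25/108 = 0.2315
ch 3: (105 − 108)²/108 = 9/108 = 0.0833
ch 4: (113 − 108)²/108 = 25/108 = 0.2315
ch 5: (107 − 108)²/108 = 1/108 = 0.0093
ch 6: (111 − 108)²/108 = 9/108 = 0.0833
Sum = 1.389

1.389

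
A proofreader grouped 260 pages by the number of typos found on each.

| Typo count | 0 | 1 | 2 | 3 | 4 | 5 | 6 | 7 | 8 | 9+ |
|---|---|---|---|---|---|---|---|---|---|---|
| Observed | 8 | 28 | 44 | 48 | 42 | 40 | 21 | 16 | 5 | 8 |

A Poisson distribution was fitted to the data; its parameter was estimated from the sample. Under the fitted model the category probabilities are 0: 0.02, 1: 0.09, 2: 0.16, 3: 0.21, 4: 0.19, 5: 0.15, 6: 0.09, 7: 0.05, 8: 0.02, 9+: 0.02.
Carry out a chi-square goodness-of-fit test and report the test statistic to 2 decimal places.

Expected counts E_i = n·p_i: 260×0.02 = 5.2, 260×0.09 = 23.4, 260×0.16 = 41.6, 260×0.21 = 54.6, 260×0.19 = 49.4, 260×0.15 = 39, 260×0.09 = 23.4, 260×0.05 = 13, 260×0.02 = 5.2, 260×0.02 = 5.2.
χ² = (8−5.2)²/5.2 + (28−23.4)²/23.4 + (44−41.6)²/41.6 + (48−54.6)²/54.6 + (42−49.4)²/49.4 + (40−39)²/39 + (21−23.4)²/23.4 + (16−13)²/13 + (5−5.2)²/5.2 + (8−5.2)²/5.2
   = 1.508 + 0.904 + 0.138 + 0.798 + 1.109 + 0.026 + 0.246 + 0.692 + 0.008 + 1.508
Sum = 6.94

6.94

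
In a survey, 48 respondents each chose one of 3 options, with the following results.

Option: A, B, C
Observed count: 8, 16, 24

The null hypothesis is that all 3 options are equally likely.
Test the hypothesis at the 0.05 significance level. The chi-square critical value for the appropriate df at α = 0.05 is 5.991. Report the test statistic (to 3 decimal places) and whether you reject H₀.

Expected count for each of the 3 categories: 48/3 = 16.
χ² = (8−16)²/16 + (16−16)²/16 + (24−16)²/16
   = 4.0000 + 0.0000 + 4.0000
Sum = 8.000
df = 2. Since 8.000 > 5.991, we reject H₀.

8.000; reject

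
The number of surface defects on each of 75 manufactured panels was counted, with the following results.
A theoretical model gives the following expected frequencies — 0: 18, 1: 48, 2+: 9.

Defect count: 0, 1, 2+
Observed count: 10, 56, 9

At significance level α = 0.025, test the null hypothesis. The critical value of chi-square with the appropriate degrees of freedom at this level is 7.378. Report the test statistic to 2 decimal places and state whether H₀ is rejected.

cat         O        E   (O−E)²/E
0          10       18      3.556
1          56       48      1.333
2+          9        9      0.000
Sum = 4.89
df = 2. Since 4.89 < 7.378, we do not reject H₀.

4.89; do not reject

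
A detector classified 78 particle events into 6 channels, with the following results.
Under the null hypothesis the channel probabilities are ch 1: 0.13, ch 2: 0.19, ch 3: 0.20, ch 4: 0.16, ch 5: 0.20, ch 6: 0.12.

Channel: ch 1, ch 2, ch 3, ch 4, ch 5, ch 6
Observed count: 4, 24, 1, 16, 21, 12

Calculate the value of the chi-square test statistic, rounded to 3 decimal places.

26.675

Expected counts E_i = n·p_i: 78×0.13 = 10.14, 78×0.19 = 14.82, 78×0.20 = 15.6, 78×0.16 = 12.48, 78×0.20 = 15.6, 78×0.12 = 9.36.
χ² = (4−10.14)²/10.14 + (24−14.82)²/14.82 + (1−15.6)²/15.6 + (16−12.48)²/12.48 + (21−15.6)²/15.6 + (12−9.36)²/9.36
   = 3.7179 + 5.6864 + 13.6641 + 0.9928 + 1.8692 + 0.7446
Sum = 26.675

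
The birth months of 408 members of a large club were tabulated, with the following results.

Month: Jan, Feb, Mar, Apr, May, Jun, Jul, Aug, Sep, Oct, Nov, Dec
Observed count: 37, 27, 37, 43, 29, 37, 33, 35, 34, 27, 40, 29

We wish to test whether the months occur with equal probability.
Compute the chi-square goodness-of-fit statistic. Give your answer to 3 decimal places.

8.647

Under H₀ each category has probability 1/12, so each expected count is 408/12 = 34.
χ² = (37−34)²/34 + (27−34)²/34 + (37−34)²/34 + (43−34)²/34 + (29−34)²/34 + (37−34)²/34 + (33−34)²/34 + (35−34)²/34 + (34−34)²/34 + (27−34)²/34 + (40−34)²/34 + (29−34)²/34
   = 0.2647 + 1.4412 + 0.2647 + 2.3824 + 0.7353 + 0.2647 + 0.0294 + 0.0294 + 0.0000 + 1.4412 + 1.0588 + 0.7353
Sum = 8.647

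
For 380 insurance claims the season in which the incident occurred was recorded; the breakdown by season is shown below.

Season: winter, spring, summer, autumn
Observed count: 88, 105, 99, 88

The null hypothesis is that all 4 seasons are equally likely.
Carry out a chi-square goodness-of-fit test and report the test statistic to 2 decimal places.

2.25

Under H₀ each category has probability 1/4, so each expected count is 380/4 = 95.
cat         O        E   (O−E)²/E
winter     88       95      0.516
spring    105       95      1.053
summer     99       95      0.168
autumn     88       95      0.516
Sum = 2.25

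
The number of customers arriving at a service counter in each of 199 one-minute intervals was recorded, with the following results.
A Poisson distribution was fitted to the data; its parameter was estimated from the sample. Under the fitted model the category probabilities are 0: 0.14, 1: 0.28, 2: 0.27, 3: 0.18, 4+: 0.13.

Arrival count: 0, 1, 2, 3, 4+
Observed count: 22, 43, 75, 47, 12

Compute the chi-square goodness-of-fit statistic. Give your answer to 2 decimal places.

23.48

Expected counts E_i = n·p_i: 199×0.14 = 27.86, 199×0.28 = 55.72, 199×0.27 = 53.73, 199×0.18 = 35.82, 199×0.13 = 25.87.
χ² = (22−27.86)²/27.86 + (43−55.72)²/55.72 + (75−53.73)²/53.73 + (47−35.82)²/35.82 + (12−25.87)²/25.87
   = 1.233 + 2.904 + 8.420 + 3.489 + 7.436
Sum = 23.48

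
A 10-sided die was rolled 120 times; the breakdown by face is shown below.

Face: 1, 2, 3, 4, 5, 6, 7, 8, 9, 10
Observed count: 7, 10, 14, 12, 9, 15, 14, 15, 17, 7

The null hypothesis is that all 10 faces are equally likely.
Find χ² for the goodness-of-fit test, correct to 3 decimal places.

Expected count for each of the 10 categories: 120/10 = 12.
χ² = (7−12)²/12 + (10−12)²/12 + (14−12)²/12 + (12−12)²/12 + (9−12)²/12 + (15−12)²/12 + (14−12)²/12 + (15−12)²/12 + (17−12)²/12 + (7−12)²/12
   = 2.0833 + 0.3333 + 0.3333 + 0.0000 + 0.7500 + 0.7500 + 0.3333 + 0.7500 + 2.0833 + 2.0833
Sum = 9.500

9.500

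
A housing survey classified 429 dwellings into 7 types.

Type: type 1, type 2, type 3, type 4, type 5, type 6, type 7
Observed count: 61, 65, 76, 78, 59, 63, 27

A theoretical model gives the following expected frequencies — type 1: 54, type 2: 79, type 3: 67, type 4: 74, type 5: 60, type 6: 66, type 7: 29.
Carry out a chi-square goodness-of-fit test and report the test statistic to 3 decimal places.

5.105

type 1: (61 − 54)²/54 = 49/54 = 0.9074
type 2: (65 − 79)²/79 = 196/79 = 2.4810
type 3: (76 − 67)²/67 = 81/67 = 1.2090
type 4: (78 − 74)²/74 = 16/74 = 0.2162
type 5: (59 − 60)²/60 = 1/60 = 0.0167
type 6: (63 − 66)²/66 = 9/66 = 0.1364
type 7: (27 − 29)²/29 = 4/29 = 0.1379
Sum = 5.105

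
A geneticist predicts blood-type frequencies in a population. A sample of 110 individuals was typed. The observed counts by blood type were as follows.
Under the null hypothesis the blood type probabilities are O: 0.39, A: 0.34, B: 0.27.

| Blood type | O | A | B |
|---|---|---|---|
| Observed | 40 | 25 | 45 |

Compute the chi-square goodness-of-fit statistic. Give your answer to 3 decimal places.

Expected counts E_i = n·p_i: 110×0.39 = 42.9, 110×0.34 = 37.4, 110×0.27 = 29.7.
cat         O        E   (O−E)²/E
O          40     42.9     0.1960
A          25     37.4     4.1112
B          45     29.7     7.8818
Sum = 12.189

12.189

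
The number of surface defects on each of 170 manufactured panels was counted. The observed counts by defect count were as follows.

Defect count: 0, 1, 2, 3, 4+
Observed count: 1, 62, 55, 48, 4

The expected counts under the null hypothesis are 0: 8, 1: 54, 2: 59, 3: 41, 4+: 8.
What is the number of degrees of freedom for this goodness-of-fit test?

4

There are k = 5 categories and no parameters were estimated from the data, so df = 5 − 1 = 4.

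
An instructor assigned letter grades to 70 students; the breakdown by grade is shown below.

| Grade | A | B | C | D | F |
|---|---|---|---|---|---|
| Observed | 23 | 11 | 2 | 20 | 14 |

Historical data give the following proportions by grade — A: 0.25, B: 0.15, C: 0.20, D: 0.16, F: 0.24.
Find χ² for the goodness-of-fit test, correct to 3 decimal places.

19.419

Expected counts E_i = n·p_i: 70×0.25 = 17.5, 70×0.15 = 10.5, 70×0.20 = 14, 70×0.16 = 11.2, 70×0.24 = 16.8.
χ² = (23−17.5)²/17.5 + (11−10.5)²/10.5 + (2−14)²/14 + (20−11.2)²/11.2 + (14−16.8)²/16.8
   = 1.7286 + 0.0238 + 10.2857 + 6.9143 + 0.4667
Sum = 19.419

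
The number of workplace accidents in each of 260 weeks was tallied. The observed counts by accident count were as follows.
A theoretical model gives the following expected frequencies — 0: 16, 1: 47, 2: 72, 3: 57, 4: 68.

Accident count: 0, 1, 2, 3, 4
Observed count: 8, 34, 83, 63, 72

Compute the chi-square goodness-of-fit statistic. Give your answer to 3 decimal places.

10.143

cat         O        E   (O−E)²/E
0           8       16     4.0000
1          34       47     3.5957
2          83       72     1.6806
3          63       57     0.6316
4          72       68     0.2353
Sum = 10.143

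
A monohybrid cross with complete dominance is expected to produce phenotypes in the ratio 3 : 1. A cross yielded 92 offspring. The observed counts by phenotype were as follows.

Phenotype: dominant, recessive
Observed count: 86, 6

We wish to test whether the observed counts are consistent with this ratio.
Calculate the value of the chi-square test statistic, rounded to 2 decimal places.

Ratio total = 4. Expected counts: 92×3/4 = 69, 92×1/4 = 23.
dominant: (86 − 69)²/69 = 289/69 = 4.188
recessive: (6 − 23)²/23 = 289/23 = 12.565
Sum = 16.75

16.75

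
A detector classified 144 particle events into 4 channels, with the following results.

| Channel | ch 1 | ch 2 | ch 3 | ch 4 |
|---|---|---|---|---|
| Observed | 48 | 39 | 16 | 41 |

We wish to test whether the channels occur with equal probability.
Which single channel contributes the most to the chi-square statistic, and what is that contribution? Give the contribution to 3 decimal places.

Under H₀ each category has probability 1/4, so each expected count is 144/4 = 36.
ch 1: (48 − 36)²/36 = 144/36 = 4.0000
ch 2: (39 − 36)²/36 = 9/36 = 0.2500
ch 3: (16 − 36)²/36 = 400/36 = 11.1111
ch 4: (41 − 36)²/36 = 25/36 = 0.6944
The largest term is for ch 3: 11.111.

ch 3, 11.111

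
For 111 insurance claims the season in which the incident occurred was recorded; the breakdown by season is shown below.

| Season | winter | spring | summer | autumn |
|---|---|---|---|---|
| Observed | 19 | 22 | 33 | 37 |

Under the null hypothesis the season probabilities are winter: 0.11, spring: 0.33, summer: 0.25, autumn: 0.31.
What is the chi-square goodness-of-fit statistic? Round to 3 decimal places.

10.807

Expected counts E_i = n·p_i: 111×0.11 = 12.21, 111×0.33 = 36.63, 111×0.25 = 27.75, 111×0.31 = 34.41.
χ² = (19−12.21)²/12.21 + (22−36.63)²/36.63 + (33−27.75)²/27.75 + (37−34.41)²/34.41
   = 3.7759 + 5.8432 + 0.9932 + 0.1949
Sum = 10.807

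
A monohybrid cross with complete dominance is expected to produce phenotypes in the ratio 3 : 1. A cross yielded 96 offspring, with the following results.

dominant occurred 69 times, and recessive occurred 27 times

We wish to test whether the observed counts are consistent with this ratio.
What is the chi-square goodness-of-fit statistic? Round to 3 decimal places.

Ratio total = 4. Expected counts: 96×3/4 = 72, 96×1/4 = 24.
dominant: (69 − 72)²/72 = 9/72 = 0.1250
recessive: (27 − 24)²/24 = 9/24 = 0.3750
Sum = 0.500

0.500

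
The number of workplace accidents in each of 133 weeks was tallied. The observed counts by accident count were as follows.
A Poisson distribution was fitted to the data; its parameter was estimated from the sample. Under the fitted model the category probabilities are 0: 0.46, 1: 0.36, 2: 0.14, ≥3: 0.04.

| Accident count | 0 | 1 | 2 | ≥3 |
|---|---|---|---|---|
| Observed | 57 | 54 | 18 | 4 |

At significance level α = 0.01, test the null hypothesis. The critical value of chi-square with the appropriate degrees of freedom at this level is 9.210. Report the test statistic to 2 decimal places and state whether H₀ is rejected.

Expected counts E_i = n·p_i: 133×0.46 = 61.18, 133×0.36 = 47.88, 133×0.14 = 18.62, 133×0.04 = 5.32.
cat         O        E   (O−E)²/E
0          57    61.18      0.286
1          54    47.88      0.782
2          18    18.62      0.021
≥3          4     5.32      0.328
Sum = 1.42
df = 2. Since 1.42 < 9.210, we do not reject H₀.

1.42; do not reject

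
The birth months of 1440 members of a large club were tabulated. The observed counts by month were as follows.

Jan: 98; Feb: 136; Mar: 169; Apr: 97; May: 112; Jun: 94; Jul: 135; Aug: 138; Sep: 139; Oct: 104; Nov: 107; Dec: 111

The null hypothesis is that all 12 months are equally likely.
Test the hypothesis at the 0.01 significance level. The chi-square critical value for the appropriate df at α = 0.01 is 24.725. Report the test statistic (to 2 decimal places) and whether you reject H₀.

Expected count for each of the 12 categories: 1440/12 = 120.
Jan: (98 − 120)²/120 = 484/120 = 4.033
Feb: (136 − 120)²/120 = 256/120 = 2.133
Mar: (169 − 120)²/120 = 2401/120 = 20.008
Apr: (97 − 120)²/120 = 529/120 = 4.408
May: (112 − 120)²/120 = 64/120 = 0.533
Jun: (94 − 120)²/120 = 676/120 = 5.633
Jul: (135 − 120)²/120 = 225/120 = 1.875
Aug: (138 − 120)²/120 = 324/120 = 2.700
Sep: (139 − 120)²/120 = 361/120 = 3.008
Oct: (104 − 120)²/120 = 256/120 = 2.133
Nov: (107 − 120)²/120 = 169/120 = 1.408
Dec: (111 − 120)²/120 = 81/120 = 0.675
Sum = 48.55
df = 11. Since 48.55 > 24.725, we reject H₀.

48.55; reject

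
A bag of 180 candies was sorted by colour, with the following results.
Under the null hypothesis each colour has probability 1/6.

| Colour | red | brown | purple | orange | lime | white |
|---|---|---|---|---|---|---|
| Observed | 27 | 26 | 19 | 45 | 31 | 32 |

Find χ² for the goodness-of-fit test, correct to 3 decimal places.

Expected count for each of the 6 categories: 180/6 = 30.
χ² = (27−30)²/30 + (26−30)²/30 + (19−30)²/30 + (45−30)²/30 + (31−30)²/30 + (32−30)²/30
   = 0.3000 + 0.5333 + 4.0333 + 7.5000 + 0.0333 + 0.1333
Sum = 12.533

12.533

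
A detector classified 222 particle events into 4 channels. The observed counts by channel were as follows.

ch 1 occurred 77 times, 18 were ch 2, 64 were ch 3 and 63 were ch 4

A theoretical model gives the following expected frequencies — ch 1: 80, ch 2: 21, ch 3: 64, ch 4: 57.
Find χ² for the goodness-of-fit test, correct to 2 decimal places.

1.17

χ² = (77−80)²/80 + (18−21)²/21 + (64−64)²/64 + (63−57)²/57
   = 0.113 + 0.429 + 0.000 + 0.632
Sum = 1.17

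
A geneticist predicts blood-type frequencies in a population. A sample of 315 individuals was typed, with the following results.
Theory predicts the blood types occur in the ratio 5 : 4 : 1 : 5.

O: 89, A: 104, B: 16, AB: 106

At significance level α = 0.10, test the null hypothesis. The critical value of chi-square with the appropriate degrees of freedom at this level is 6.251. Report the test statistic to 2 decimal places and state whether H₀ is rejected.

Ratio total = 15. Expected counts: 315×5/15 = 105, 315×4/15 = 84, 315×1/15 = 21, 315×5/15 = 105.
cat         O        E   (O−E)²/E
O          89      105      2.438
A         104       84      4.762
B          16       21      1.190
AB        106      105      0.010
Sum = 8.40
df = 3. Since 8.40 > 6.251, we reject H₀.

8.40; reject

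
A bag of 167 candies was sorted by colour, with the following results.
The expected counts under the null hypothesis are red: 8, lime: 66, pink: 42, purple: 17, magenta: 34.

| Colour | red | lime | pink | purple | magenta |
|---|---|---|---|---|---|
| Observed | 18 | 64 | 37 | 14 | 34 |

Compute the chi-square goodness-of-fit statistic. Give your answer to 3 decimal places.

13.685

red: (18 − 8)²/8 = 100/8 = 12.5000
lime: (64 − 66)²/66 = 4/66 = 0.0606
pink: (37 − 42)²/42 = 25/42 = 0.5952
purple: (14 − 17)²/17 = 9/17 = 0.5294
magenta: (34 − 34)²/34 = 0/34 = 0.0000
Sum = 13.685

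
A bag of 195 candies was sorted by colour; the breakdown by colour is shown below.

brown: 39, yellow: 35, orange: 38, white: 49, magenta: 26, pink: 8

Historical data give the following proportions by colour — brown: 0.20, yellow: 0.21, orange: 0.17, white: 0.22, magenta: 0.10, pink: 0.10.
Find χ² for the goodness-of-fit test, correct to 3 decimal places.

Expected counts E_i = n·p_i: 195×0.20 = 39, 195×0.21 = 40.95, 195×0.17 = 33.15, 195×0.22 = 42.9, 195×0.10 = 19.5, 195×0.10 = 19.5.
cat          O        E   (O−E)²/E
brown       39       39     0.0000
yellow      35    40.95     0.8645
orange      38    33.15     0.7096
white       49     42.9     0.8674
magenta     26     19.5     2.1667
pink         8     19.5     6.7821
Sum = 11.390

11.390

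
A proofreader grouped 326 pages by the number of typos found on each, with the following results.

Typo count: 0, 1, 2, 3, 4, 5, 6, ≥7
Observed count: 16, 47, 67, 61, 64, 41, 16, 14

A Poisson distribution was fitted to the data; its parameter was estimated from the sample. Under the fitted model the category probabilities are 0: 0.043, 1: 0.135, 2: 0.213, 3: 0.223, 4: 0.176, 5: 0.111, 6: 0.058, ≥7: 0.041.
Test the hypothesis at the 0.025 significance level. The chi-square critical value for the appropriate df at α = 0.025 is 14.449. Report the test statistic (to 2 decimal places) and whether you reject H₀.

Expected counts E_i = n·p_i: 326×0.043 = 14.018, 326×0.135 = 44.01, 326×0.213 = 69.438, 326×0.223 = 72.698, 326×0.176 = 57.376, 326×0.111 = 36.186, 326×0.058 = 18.908, 326×0.041 = 13.366.
cat         O        E   (O−E)²/E
0          16   14.018      0.280
1          47    44.01      0.203
2          67   69.438      0.086
3          61   72.698      1.882
4          64   57.376      0.765
5          41   36.186      0.640
6          16   18.908      0.447
≥7         14   13.366      0.030
Sum = 4.33
df = 6. Since 4.33 < 14.449, we do not reject H₀.

4.33; do not reject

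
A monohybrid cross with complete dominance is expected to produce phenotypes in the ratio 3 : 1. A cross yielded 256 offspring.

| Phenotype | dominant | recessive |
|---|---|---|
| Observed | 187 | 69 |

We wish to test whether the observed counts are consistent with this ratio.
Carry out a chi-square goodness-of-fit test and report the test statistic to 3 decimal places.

0.521

Ratio total = 4. Expected counts: 256×3/4 = 192, 256×1/4 = 64.
χ² = (187−192)²/192 + (69−64)²/64
   = 0.1302 + 0.3906
Sum = 0.521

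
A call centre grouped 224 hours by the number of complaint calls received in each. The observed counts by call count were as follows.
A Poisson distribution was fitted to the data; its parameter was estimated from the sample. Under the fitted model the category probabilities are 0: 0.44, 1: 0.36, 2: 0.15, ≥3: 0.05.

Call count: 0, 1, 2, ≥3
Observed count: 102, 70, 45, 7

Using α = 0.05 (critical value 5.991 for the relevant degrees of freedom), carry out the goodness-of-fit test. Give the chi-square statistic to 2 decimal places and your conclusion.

Expected counts E_i = n·p_i: 224×0.44 = 98.56, 224×0.36 = 80.64, 224×0.15 = 33.6, 224×0.05 = 11.2.
χ² = (102−98.56)²/98.56 + (70−80.64)²/80.64 + (45−33.6)²/33.6 + (7−11.2)²/11.2
   = 0.120 + 1.404 + 3.868 + 1.575
Sum = 6.97
df = 2. Since 6.97 > 5.991, we reject H₀.

6.97; reject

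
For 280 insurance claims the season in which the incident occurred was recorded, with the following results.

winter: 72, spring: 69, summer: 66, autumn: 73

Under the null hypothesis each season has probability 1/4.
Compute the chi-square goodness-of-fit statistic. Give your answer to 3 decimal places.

Expected count for each of the 4 categories: 280/4 = 70.
χ² = (72−70)²/70 + (69−70)²/70 + (66−70)²/70 + (73−70)²/70
   = 0.0571 + 0.0143 + 0.2286 + 0.1286
Sum = 0.429

0.429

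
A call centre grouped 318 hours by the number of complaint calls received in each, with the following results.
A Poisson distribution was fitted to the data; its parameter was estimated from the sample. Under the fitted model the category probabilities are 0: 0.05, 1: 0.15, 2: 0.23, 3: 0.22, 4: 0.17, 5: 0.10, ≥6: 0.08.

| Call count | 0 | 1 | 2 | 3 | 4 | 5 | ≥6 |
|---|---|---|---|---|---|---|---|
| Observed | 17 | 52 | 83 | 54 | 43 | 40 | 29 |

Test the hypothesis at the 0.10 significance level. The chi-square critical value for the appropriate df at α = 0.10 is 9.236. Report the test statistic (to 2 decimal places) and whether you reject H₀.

Expected counts E_i = n·p_i: 318×0.05 = 15.9, 318×0.15 = 47.7, 318×0.23 = 73.14, 318×0.22 = 69.96, 318×0.17 = 54.06, 318×0.10 = 31.8, 318×0.08 = 25.44.
χ² = (17−15.9)²/15.9 + (52−47.7)²/47.7 + (83−73.14)²/73.14 + (54−69.96)²/69.96 + (43−54.06)²/54.06 + (40−31.8)²/31.8 + (29−25.44)²/25.44
   = 0.076 + 0.388 + 1.329 + 3.641 + 2.263 + 2.114 + 0.498
Sum = 10.31
df = 5. Since 10.31 > 9.236, we reject H₀.

10.31; reject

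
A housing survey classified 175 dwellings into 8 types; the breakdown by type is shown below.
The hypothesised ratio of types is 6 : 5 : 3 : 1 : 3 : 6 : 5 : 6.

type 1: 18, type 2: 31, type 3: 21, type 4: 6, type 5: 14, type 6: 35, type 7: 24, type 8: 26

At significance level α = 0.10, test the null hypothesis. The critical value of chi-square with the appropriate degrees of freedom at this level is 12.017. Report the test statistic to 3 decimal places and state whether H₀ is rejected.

Ratio total = 35. Expected counts: 175×6/35 = 30, 175×5/35 = 25, 175×3/35 = 15, 175×1/35 = 5, 175×3/35 = 15, 175×6/35 = 30, 175×5/35 = 25, 175×6/35 = 30.
χ² = (18−30)²/30 + (31−25)²/25 + (21−15)²/15 + (6−5)²/5 + (14−15)²/15 + (35−30)²/30 + (24−25)²/25 + (26−30)²/30
   = 4.8000 + 1.4400 + 2.4000 + 0.2000 + 0.0667 + 0.8333 + 0.0400 + 0.5333
Sum = 10.313
df = 7. Since 10.313 < 12.017, we do not reject H₀.

10.313; do not reject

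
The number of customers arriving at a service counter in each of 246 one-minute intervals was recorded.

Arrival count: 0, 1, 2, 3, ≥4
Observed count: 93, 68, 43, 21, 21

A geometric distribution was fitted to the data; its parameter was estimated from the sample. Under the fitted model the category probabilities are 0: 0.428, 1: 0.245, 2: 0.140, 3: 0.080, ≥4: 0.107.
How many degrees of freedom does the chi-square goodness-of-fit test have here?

3

There are k = 5 categories and 1 parameter estimated from the data, so df = 5 − 1 − 1 = 3.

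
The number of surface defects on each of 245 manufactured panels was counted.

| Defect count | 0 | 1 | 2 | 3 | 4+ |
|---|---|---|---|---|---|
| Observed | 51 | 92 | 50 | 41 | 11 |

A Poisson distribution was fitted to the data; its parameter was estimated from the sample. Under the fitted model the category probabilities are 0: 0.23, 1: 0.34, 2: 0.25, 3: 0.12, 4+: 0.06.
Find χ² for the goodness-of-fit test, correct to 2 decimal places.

Expected counts E_i = n·p_i: 245×0.23 = 56.35, 245×0.34 = 83.3, 245×0.25 = 61.25, 245×0.12 = 29.4, 245×0.06 = 14.7.
cat         O        E   (O−E)²/E
0          51    56.35      0.508
1          92     83.3      0.909
2          50    61.25      2.066
3          41     29.4      4.577
4+         11     14.7      0.931
Sum = 8.99

8.99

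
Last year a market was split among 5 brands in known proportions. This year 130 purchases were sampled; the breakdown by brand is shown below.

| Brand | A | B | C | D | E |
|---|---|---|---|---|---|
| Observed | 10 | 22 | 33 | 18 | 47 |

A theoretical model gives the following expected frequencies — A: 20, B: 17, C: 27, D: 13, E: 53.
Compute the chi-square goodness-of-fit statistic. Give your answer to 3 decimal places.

cat         O        E   (O−E)²/E
A          10       20     5.0000
B          22       17     1.4706
C          33       27     1.3333
D          18       13     1.9231
E          47       53     0.6792
Sum = 10.406

10.406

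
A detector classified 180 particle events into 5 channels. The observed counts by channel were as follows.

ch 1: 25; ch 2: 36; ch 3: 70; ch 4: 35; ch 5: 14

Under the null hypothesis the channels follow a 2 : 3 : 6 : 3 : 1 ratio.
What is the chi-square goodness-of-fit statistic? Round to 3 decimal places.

Ratio total = 15. Expected counts: 180×2/15 = 24, 180×3/15 = 36, 180×6/15 = 72, 180×3/15 = 36, 180×1/15 = 12.
χ² = (25−24)²/24 + (36−36)²/36 + (70−72)²/72 + (35−36)²/36 + (14−12)²/12
   = 0.0417 + 0.0000 + 0.0556 + 0.0278 + 0.3333
Sum = 0.458

0.458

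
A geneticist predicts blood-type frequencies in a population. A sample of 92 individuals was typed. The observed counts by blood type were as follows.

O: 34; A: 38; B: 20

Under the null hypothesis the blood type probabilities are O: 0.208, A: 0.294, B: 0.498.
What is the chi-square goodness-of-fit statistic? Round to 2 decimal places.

30.53

Expected counts E_i = n·p_i: 92×0.208 = 19.136, 92×0.294 = 27.048, 92×0.498 = 45.816.
cat         O        E   (O−E)²/E
O          34   19.136     11.546
A          38   27.048      4.435
B          20   45.816     14.547
Sum = 30.53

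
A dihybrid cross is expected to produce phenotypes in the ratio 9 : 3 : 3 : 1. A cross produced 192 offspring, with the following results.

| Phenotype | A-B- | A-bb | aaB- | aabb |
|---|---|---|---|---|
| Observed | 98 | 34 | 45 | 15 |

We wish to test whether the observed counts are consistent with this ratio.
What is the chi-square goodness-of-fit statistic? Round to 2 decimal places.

Ratio total = 16. Expected counts: 192×9/16 = 108, 192×3/16 = 36, 192×3/16 = 36, 192×1/16 = 12.
A-B-: (98 − 108)²/108 = 100/108 = 0.926
A-bb: (34 − 36)²/36 = 4/36 = 0.111
aaB-: (45 − 36)²/36 = 81/36 = 2.250
aabb: (15 − 12)²/12 = 9/12 = 0.750
Sum = 4.04

4.04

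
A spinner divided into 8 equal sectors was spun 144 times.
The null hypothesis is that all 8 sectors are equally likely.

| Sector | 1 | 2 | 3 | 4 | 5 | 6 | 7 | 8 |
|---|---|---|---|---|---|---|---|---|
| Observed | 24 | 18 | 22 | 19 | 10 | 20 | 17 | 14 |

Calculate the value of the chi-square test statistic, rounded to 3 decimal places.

Under H₀ each category has probability 1/8, so each expected count is 144/8 = 18.
χ² = (24−18)²/18 + (18−18)²/18 + (22−18)²/18 + (19−18)²/18 + (10−18)²/18 + (20−18)²/18 + (17−18)²/18 + (14−18)²/18
   = 2.0000 + 0.0000 + 0.8889 + 0.0556 + 3.5556 + 0.2222 + 0.0556 + 0.8889
Sum = 7.667

7.667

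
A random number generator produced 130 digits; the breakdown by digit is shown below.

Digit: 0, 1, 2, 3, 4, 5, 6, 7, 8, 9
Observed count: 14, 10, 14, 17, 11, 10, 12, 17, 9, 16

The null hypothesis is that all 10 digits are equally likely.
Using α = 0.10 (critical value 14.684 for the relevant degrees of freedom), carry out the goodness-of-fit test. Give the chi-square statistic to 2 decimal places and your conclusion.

6.31; do not reject

Under H₀ each category has probability 1/10, so each expected count is 130/10 = 13.
cat         O        E   (O−E)²/E
0          14       13      0.077
1          10       13      0.692
2          14       13      0.077
3          17       13      1.231
4          11       13      0.308
5          10       13      0.692
6          12       13      0.077
7          17       13      1.231
8           9       13      1.231
9          16       13      0.692
Sum = 6.31
df = 9. Since 6.31 < 14.684, we do not reject H₀.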